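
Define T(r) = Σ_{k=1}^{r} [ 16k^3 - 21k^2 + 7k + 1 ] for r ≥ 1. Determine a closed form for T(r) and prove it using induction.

T(r) = r(4r^3 + r^2 - 3r + 1)

We claim T(r) = r(4r^3 + r^2 - 3r + 1) for all r ≥ 1.
Base case (r = 1): T(1) = 3, and the closed form gives 3. They agree.
Inductive step: assume the claim holds for r = k, so T(k) = k(4k^3 + k^2 - 3k + 1).
Then T(k+1) = T(k) + (16k^3 + 27k^2 + 13k + 3) = (k(4k^3 + k^2 - 3k + 1)) + (16k^3 + 27k^2 + 13k + 3).
Simplifying, T(k+1) = (k + 1)(4k^3 + 13k^2 + 11k + 3) = (k+1)(4(k+1)^3 + (k+1)^2 - 3(k+1) + 1),
which is the closed form with r = k+1.
This completes the induction.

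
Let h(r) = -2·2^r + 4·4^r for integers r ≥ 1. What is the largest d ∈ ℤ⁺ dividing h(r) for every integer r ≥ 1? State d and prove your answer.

d = 4

Computing the first values: h(1) = 12 and h(2) = 56; gcd(12, 56) = 4, so d ≤ 4.
We prove 4 | -2·2^r + 4·4^r for all r ≥ 1 by induction on r.
Base step (r = 1): h(1) = 12 = 4·(3), so 4 | h(1).
Inductive step: suppose the statement holds for some j ≥ 1, i.e. 4 | h(j). Then
h(j+1) − 4·h(j) = (-2·2^(j+1) + 4·4^(j+1)) − 4·(-2·2^j + 4·4^j) = (-2)·2^j·(2 − 4) = (4)·2^j. Since 4 | h(j) by the inductive hypothesis, 4 | 4·h(j); and 4 | 4 since 4 = 4·1. Therefore 4 | h(j+1).
This completes the induction.
Therefore the largest such d is 4.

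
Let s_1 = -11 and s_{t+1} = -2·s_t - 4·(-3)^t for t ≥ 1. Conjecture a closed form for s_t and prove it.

s_t = (-2)^(t - 1) + 4(-3)^t

Computing the first terms: s_1 = -11, s_2 = 34, s_3 = -104. This suggests s_t = (-2)^(t - 1) + 4(-3)^t.
Base step (t = 1): the formula gives -11 = -11 = s_1.
Suppose the result is true for t = p, so s_p = (-2)^(p - 1) + 4(-3)^p.
Then s_{p+1} = -2·s_p - 4·(-3)^p = -2·((-2)^(p - 1) + 4(-3)^p) - 4·(-3)^p = (-2)^p + 4(-3)^(p + 1) = (-2)^((p+1) - 1) + 4(-3)^(p+1),
which is the claimed formula at t = p+1.
By induction, the statement is established for all t ≥ 1.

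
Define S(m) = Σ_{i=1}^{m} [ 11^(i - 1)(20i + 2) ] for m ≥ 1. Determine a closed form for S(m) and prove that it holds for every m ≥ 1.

We claim S(m) = 2·11^m·m for all m ≥ 1.
Base step (m = 1): S(1) = 22, and the closed form gives 22. They agree.
For the inductive step, assume it holds for an arbitrary i ≥ 1, so S(i) = 2·11^i·i.
Then S(i+1) = S(i) + (11^i(20i + 22)) = (2·11^i·i) + (11^i(20i + 22)).
Simplifying, S(i+1) = 22·11^i(i + 1) = 2·11^(i+1)·(i+1),
which is the closed form with m = i+1.
This completes the induction.

S(m) = 2·11^m·m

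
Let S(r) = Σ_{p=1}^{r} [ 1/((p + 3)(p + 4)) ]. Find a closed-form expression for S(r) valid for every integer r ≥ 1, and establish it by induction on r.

S(r) = r/(4(r + 4))

We claim S(r) = r/(4(r + 4)) for all r ≥ 1.
Base step (r = 1): S(1) = 1/20, and the closed form gives 1/20. They agree.
Suppose the result is true for r = p, so S(p) = p/(4(p + 4)).
Then S(p+1) = S(p) + (1/((p + 4)(p + 5))) = (p/(4(p + 4))) + (1/((p + 4)(p + 5))).
Simplifying, S(p+1) = (p + 1)/(4(p + 5)) = (p+1)/(4((p+1) + 4)),
which is the closed form with r = p+1.
This completes the induction.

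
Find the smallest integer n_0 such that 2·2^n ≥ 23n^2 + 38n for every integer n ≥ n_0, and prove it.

At n = 10: 2048 < 2680, so the inequality fails and n_0 ≥ 11. We prove 2·2^n ≥ 23n^2 + 38n for all n ≥ 11.
For the base case n = 11: 2·2^n = 4096 and 23n^2 + 38n = 3201, so 4096 ≥ 3201.
Inductive step: suppose the statement holds for some r ≥ 11, so 2·2^r ≥ 23r^2 + 38r.
Then 2·2^(r + 1) = 2·(2·2^r) ≥ 2·(23r^2 + 38r).
Also, for r ≥ 11 we have 2·(23r^2 + 38r) ≥ 23(r+1)^2 + 38(r+1), since 2·(23r^2 + 38r) − (23(r+1)^2 + 38(r+1)) = 23r^2 - 8r - 61, which is nonnegative for all r ≥ 11.
Combining, 2·2^(r + 1) ≥ 23(r+1)^2 + 38(r+1).
By induction, the statement is established for all n ≥ 11.
Hence the smallest such n_0 is 11.

n_0 = 11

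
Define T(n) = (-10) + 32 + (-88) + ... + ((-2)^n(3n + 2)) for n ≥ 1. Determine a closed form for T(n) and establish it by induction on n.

We claim T(n) = 2(-2)^n(n + 1) - 2 for all n ≥ 1.
Base case (n = 1): T(1) = -10, and the closed form gives -10. They agree.
Inductive step: assume the claim holds for n = r, so T(r) = 2(-2)^r(r + 1) - 2.
Then T(r+1) = T(r) + ((-2)^(r + 1)(3r + 5)) = (2(-2)^r(r + 1) - 2) + ((-2)^(r + 1)(3r + 5)).
Simplifying, T(r+1) = -4(-2)^r·r - 8(-2)^r - 2 = 2(-2)^(r+1)((r+1) + 1) - 2,
which is the closed form with n = r+1.
Hence, by induction on n, the claim holds for every n ≥ 1.

T(n) = 2(-2)^n(n + 1) - 2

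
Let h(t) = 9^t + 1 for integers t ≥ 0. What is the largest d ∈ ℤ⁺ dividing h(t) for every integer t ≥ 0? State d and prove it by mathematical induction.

d = 2

Computing the first values: h(0) = 2 and h(1) = 10; gcd(2, 10) = 2, so d ≤ 2.
We prove 2 | 9^t + 1 for all t ≥ 0 by induction on t.
For the base case t = 0: h(0) = 2 = 2·(1), so 2 | h(0).
Inductive step: assume the claim holds for t = k, i.e. 2 | h(k). Then
h(k+1) = 9^(k+1) + 1 = 9·(9^k + 1) - 8 = 9·h(k) - 8. The first term is divisible by 2 by the inductive hypothesis, and -8 is divisible by 2. Hence 2 | h(k+1).
By induction, the statement is established for all t ≥ 0.
Therefore the largest such d is 2.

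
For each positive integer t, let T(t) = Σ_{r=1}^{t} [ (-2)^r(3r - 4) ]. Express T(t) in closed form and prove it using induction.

T(t) = 2(-2)^t(t - 1) + 2

We claim T(t) = 2(-2)^t(t - 1) + 2 for all t ≥ 1.
Base step (t = 1): T(1) = 2, and the closed form gives 2. They agree.
Suppose the result is true for t = r, so T(r) = 2(-2)^r(r - 1) + 2.
Then T(r+1) = T(r) + ((-2)^(r + 1)(3r - 1)) = (2(-2)^r(r - 1) + 2) + ((-2)^(r + 1)(3r - 1)).
Simplifying, T(r+1) = -4(-2)^r·r + 2 = 2(-2)^(r+1)((r+1) - 1) + 2,
which is the closed form with t = r+1.
By induction, the statement is established for all t ≥ 1.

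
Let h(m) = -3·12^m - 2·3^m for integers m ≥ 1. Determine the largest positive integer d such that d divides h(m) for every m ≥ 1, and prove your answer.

d = 6

Computing the first values: h(1) = -42 and h(2) = -450; gcd(-42, -450) = 6, so d ≤ 6.
We prove 6 | -3·12^m - 2·3^m for all m ≥ 1 by induction on m.
Base case (m = 1): h(1) = -42 = 6·(-7), so 6 | h(1).
Inductive step: suppose the statement holds for some i ≥ 1, i.e. 6 | h(i). Then
h(i+1) − 12·h(i) = (-3·12^(i+1) - 2·3^(i+1)) − 12·(-3·12^i - 2·3^i) = (-2)·3^i·(3 − 12) = (18)·3^i. Since 6 | h(i) by the inductive hypothesis, 6 | 12·h(i); and 6 | 18 since 18 = 6·3. Therefore 6 | h(i+1).
By the principle of mathematical induction, the result holds for all m ≥ 1.
Therefore the largest such d is 6.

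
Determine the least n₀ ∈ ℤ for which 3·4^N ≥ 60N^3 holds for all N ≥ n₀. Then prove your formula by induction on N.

At N = 6: 12288 < 12960, so the inequality fails and n₀ ≥ 7. We prove 3·4^N ≥ 60N^3 for all N ≥ 7.
For the base case N = 7: 3·4^N = 49152 and 60N^3 = 20580, so 49152 ≥ 20580.
Inductive step: assume the claim holds for N = j, so 3·4^j ≥ 60j^3.
Then 3·4^(j + 1) = 4·(3·4^j) ≥ 4·(60j^3).
Also, for j ≥ 7 we have 4·(60j^3) ≥ 60(j+1)^3, since 4 ≥ (1 + 1/j)^3 for all j ≥ 7.
Combining, 3·4^(j + 1) ≥ 60(j+1)^3.
Hence, by induction on N, the claim holds for every N ≥ 7.
Hence the smallest such n₀ is 7.

n₀ = 7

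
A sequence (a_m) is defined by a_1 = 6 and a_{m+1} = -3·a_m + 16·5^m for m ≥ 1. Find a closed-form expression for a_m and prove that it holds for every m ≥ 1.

Computing the first terms: a_1 = 6, a_2 = 62, a_3 = 214. This suggests a_m = -4(-3)^(m - 1) + 2·5^m.
For the base case m = 1: the formula gives 6 = 6 = a_1.
Suppose the result is true for m = k, so a_k = -4(-3)^(k - 1) + 2·5^k.
Then a_{k+1} = -3·a_k + 16·5^k = -3·(-4(-3)^(k - 1) + 2·5^k) + 16·5^k = -4(-3)^k + 2·5^(k + 1) = -4(-3)^((k+1) - 1) + 2·5^(k+1),
which is the claimed formula at m = k+1.
By induction, the statement is established for all m ≥ 1.

a_m = -4(-3)^(m - 1) + 2·5^m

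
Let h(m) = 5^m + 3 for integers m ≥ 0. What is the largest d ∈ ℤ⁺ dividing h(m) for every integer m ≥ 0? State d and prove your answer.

Computing the first values: h(0) = 4 and h(1) = 8; gcd(4, 8) = 4, so d ≤ 4.
We prove 4 | 5^m + 3 for all m ≥ 0 by induction on m.
Base case (m = 0): h(0) = 4 = 4·(1), so 4 | h(0).
For the inductive step, assume it holds for an arbitrary p ≥ 0, i.e. 4 | h(p). Then
h(p+1) = 5^(p+1) + 3 = 5·(5^p + 3) - 12 = 5·h(p) - 12. The first term is divisible by 4 by the inductive hypothesis, and -12 is divisible by 4. Hence 4 | h(p+1).
Hence, by induction on m, the claim holds for every m ≥ 0.
Therefore the largest such d is 4.

d = 4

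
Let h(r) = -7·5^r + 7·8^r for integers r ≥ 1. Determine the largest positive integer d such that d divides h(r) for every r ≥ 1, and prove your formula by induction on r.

Computing the first values: h(1) = 21 and h(2) = 273; gcd(21, 273) = 21, so d ≤ 21.
We prove 21 | -7·5^r + 7·8^r for all r ≥ 1 by induction on r.
When r = 1: h(1) = 21 = 21·(1), so 21 | h(1).
Suppose the result is true for r = p, i.e. 21 | h(p). Then
h(p+1) − 8·h(p) = (-7·5^(p+1) + 7·8^(p+1)) − 8·(-7·5^p + 7·8^p) = (-7)·5^p·(5 − 8) = (21)·5^p. Since 21 | h(p) by the inductive hypothesis, 21 | 8·h(p); and 21 | 21 since 21 = 21·1. Therefore 21 | h(p+1).
This completes the induction.
Therefore the largest such d is 21.

d = 21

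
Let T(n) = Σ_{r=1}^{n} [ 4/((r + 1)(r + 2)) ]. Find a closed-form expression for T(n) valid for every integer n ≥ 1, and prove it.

We claim T(n) = 2n/(n + 2) for all n ≥ 1.
For the base case n = 1: T(1) = 2/3, and the closed form gives 2/3. They agree.
Inductive step: assume the claim holds for n = r, so T(r) = 2r/(r + 2).
Then T(r+1) = T(r) + (4/((r + 2)(r + 3))) = (2r/(r + 2)) + (4/((r + 2)(r + 3))).
Simplifying, T(r+1) = 2(r + 1)/(r + 3) = 2(r+1)/((r+1) + 2),
which is the closed form with n = r+1.
By induction, the statement is established for all n ≥ 1.

T(n) = 2n/(n + 2)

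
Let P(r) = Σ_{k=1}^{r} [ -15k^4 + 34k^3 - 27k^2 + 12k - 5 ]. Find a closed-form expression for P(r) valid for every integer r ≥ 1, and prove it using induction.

P(r) = -r(3r^4 - r^3 - 3r^2 - r + 3)

We claim P(r) = -r(3r^4 - r^3 - 3r^2 - r + 3) for all r ≥ 1.
Base step (r = 1): P(1) = -1, and the closed form gives -1. They agree.
Inductive step: assume the claim holds for r = k, so P(k) = k(-3k^4 + k^3 + 3k^2 + k - 3).
Then P(k+1) = P(k) + (-15k^4 - 26k^3 - 15k^2 - 1) = (k(-3k^4 + k^3 + 3k^2 + k - 3)) + (-15k^4 - 26k^3 - 15k^2 - 1).
Simplifying, P(k+1) = -(k + 1)(3k^4 + 11k^3 + 12k^2 + 2k + 1) = -(k+1)(3(k+1)^4 - (k+1)^3 - 3(k+1)^2 - (k+1) + 3),
which is the closed form with r = k+1.
By induction, the statement is established for all r ≥ 1.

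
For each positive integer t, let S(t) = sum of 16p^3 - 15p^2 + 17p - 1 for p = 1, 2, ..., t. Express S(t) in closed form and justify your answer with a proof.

We claim S(t) = t(4t^3 + 3t^2 + 5t + 5) for all t ≥ 1.
When t = 1: S(1) = 17, and the closed form gives 17. They agree.
Inductive step: assume the claim holds for t = p, so S(p) = p(4p^3 + 3p^2 + 5p + 5).
Then S(p+1) = S(p) + (16p^3 + 33p^2 + 35p + 17) = (p(4p^3 + 3p^2 + 5p + 5)) + (16p^3 + 33p^2 + 35p + 17).
Simplifying, S(p+1) = (p + 1)(4p^3 + 15p^2 + 23p + 17) = (p+1)(4(p+1)^3 + 3(p+1)^2 + 5(p+1) + 5),
which is the closed form with t = p+1.
By the principle of mathematical induction, the result holds for all t ≥ 1.

S(t) = t(4t^3 + 3t^2 + 5t + 5)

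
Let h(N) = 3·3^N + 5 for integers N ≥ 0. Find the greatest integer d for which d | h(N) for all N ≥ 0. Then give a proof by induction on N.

Computing the first values: h(0) = 8 and h(1) = 14; gcd(8, 14) = 2, so d ≤ 2.
We prove 2 | 3·3^N + 5 for all N ≥ 0 by induction on N.
When N = 0: h(0) = 8 = 2·(4), so 2 | h(0).
Suppose the result is true for N = r, i.e. 2 | h(r). Then
h(r+1) = 3·3^(r+1) + 5 = 3·(3·3^r + 5) - 10 = 3·h(r) - 10. The first term is divisible by 2 by the inductive hypothesis, and -10 is divisible by 2. Hence 2 | h(r+1).
This completes the induction.
Therefore the largest such d is 2.

d = 2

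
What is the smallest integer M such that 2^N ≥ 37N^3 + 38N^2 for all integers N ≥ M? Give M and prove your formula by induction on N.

M = 18

At N = 17: 131072 < 192763, so the inequality fails and M ≥ 18. We prove 2^N ≥ 37N^3 + 38N^2 for all N ≥ 18.
Base case (N = 18): 2^N = 262144 and 37N^3 + 38N^2 = 228096, so 262144 ≥ 228096.
Inductive step: assume the claim holds for N = k, so 2^k ≥ 37k^3 + 38k^2.
Then 2^(k + 1) = 2·(2^k) ≥ 2·(37k^3 + 38k^2).
Also, for k ≥ 18 we have 2·(37k^3 + 38k^2) ≥ 37(k+1)^3 + 38(k+1)^2, since 2·(37k^3 + 38k^2) − (37(k+1)^3 + 38(k+1)^2) = 37k^3 - 73k^2 - 187k - 75, which is nonnegative for all k ≥ 18.
Combining, 2^(k + 1) ≥ 37(k+1)^3 + 38(k+1)^2.
Hence, by induction on N, the claim holds for every N ≥ 18.
Hence the smallest such M is 18.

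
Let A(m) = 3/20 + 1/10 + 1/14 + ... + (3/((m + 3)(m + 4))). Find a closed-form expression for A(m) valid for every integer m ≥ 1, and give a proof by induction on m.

A(m) = 3m/(4(m + 4))

We claim A(m) = 3m/(4(m + 4)) for all m ≥ 1.
Base case (m = 1): A(1) = 3/20, and the closed form gives 3/20. They agree.
Suppose the result is true for m = r, so A(r) = 3r/(4(r + 4)).
Then A(r+1) = A(r) + (3/((r + 4)(r + 5))) = (3r/(4(r + 4))) + (3/((r + 4)(r + 5))).
Simplifying, A(r+1) = 3(r + 1)/(4(r + 5)) = 3(r+1)/(4((r+1) + 4)),
which is the closed form with m = r+1.
This completes the induction.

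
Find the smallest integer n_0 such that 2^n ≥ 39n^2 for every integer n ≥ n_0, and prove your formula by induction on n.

n_0 = 13

At n = 12: 4096 < 5616, so the inequality fails and n_0 ≥ 13. We prove 2^n ≥ 39n^2 for all n ≥ 13.
Base case (n = 13): 2^n = 8192 and 39n^2 = 6591, so 8192 ≥ 6591.
Suppose the result is true for n = m, so 2^m ≥ 39m^2.
Then 2^(m + 1) = 2·(2^m) ≥ 2·(39m^2).
Also, for m ≥ 13 we have 2·(39m^2) ≥ 39(m+1)^2, since 2 ≥ (1 + 1/m)^2 for all m ≥ 13.
Combining, 2^(m + 1) ≥ 39(m+1)^2.
This completes the induction.
Hence the smallest such n_0 is 13.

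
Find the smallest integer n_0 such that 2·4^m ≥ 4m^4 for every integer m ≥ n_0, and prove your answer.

At m = 5: 2048 < 2500, so the inequality fails and n_0 ≥ 6. We prove 2·4^m ≥ 4m^4 for all m ≥ 6.
Base step (m = 6): 2·4^m = 8192 and 4m^4 = 5184, so 8192 ≥ 5184.
Inductive step: suppose the statement holds for some p ≥ 6, so 2·4^p ≥ 4p^4.
Then 2·4^(p + 1) = 4·(2·4^p) ≥ 4·(4p^4).
Also, for p ≥ 6 we have 4·(4p^4) ≥ 4(p+1)^4, since 4 ≥ (1 + 1/p)^4 for all p ≥ 6.
Combining, 2·4^(p + 1) ≥ 4(p+1)^4.
Hence, by induction on m, the claim holds for every m ≥ 6.
Hence the smallest such n_0 is 6.

n_0 = 6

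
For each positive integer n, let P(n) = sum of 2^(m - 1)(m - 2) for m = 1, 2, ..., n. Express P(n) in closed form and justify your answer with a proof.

We claim P(n) = 2^n(n - 3) + 3 for all n ≥ 1.
For the base case n = 1: P(1) = -1, and the closed form gives -1. They agree.
Suppose the result is true for n = m, so P(m) = 2^m(m - 3) + 3.
Then P(m+1) = P(m) + (2^m(m - 1)) = (2^m(m - 3) + 3) + (2^m(m - 1)).
Simplifying, P(m+1) = 2^(m + 1)m - 2^(m + 2) + 3 = 2^(m+1)((m+1) - 3) + 3,
which is the closed form with n = m+1.
Hence, by induction on n, the claim holds for every n ≥ 1.

P(n) = 2^n(n - 3) + 3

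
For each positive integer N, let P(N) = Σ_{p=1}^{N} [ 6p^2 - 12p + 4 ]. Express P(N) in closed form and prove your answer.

P(N) = N(2N^2 - 3N - 1)

We claim P(N) = N(2N^2 - 3N - 1) for all N ≥ 1.
When N = 1: P(1) = -2, and the closed form gives -2. They agree.
Inductive step: assume the claim holds for N = p, so P(p) = p(2p^2 - 3p - 1).
Then P(p+1) = P(p) + (6p^2 - 2) = (p(2p^2 - 3p - 1)) + (6p^2 - 2).
Simplifying, P(p+1) = (p + 1)(2p^2 + p - 2) = (p+1)(2(p+1)^2 - 3(p+1) - 1),
which is the closed form with N = p+1.
By the principle of mathematical induction, the result holds for all N ≥ 1.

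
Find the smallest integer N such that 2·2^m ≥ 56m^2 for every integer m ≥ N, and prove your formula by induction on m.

At m = 11: 4096 < 6776, so the inequality fails and N ≥ 12. We prove 2·2^m ≥ 56m^2 for all m ≥ 12.
Base case (m = 12): 2·2^m = 8192 and 56m^2 = 8064, so 8192 ≥ 8064.
Inductive step: suppose the statement holds for some i ≥ 12, so 2·2^i ≥ 56i^2.
Then 2·2^(i + 1) = 2·(2·2^i) ≥ 2·(56i^2).
Also, for i ≥ 12 we have 2·(56i^2) ≥ 56(i+1)^2, since 2 ≥ (1 + 1/i)^2 for all i ≥ 12.
Combining, 2·2^(i + 1) ≥ 56(i+1)^2.
Hence, by induction on m, the claim holds for every m ≥ 12.
Hence the smallest such N is 12.

N = 12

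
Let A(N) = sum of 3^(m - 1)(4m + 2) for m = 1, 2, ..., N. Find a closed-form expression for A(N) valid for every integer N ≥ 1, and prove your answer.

We claim A(N) = 2·3^N·N for all N ≥ 1.
For the base case N = 1: A(1) = 6, and the closed form gives 6. They agree.
For the inductive step, assume it holds for an arbitrary m ≥ 1, so A(m) = 2·3^m·m.
Then A(m+1) = A(m) + (3^m(4m + 6)) = (2·3^m·m) + (3^m(4m + 6)).
Simplifying, A(m+1) = 6·3^m(m + 1) = 2·3^(m+1)·(m+1),
which is the closed form with N = m+1.
By induction, the statement is established for all N ≥ 1.

A(N) = 2·3^N·N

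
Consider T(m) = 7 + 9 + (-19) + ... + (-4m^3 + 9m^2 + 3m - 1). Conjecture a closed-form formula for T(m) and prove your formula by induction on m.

We claim T(m) = -m(m^3 - m^2 - 5m - 2) for all m ≥ 1.
When m = 1: T(1) = 7, and the closed form gives 7. They agree.
Suppose the result is true for m = i, so T(i) = i(-i^3 + i^2 + 5i + 2).
Then T(i+1) = T(i) + (-4i^3 - 3i^2 + 9i + 7) = (i(-i^3 + i^2 + 5i + 2)) + (-4i^3 - 3i^2 + 9i + 7).
Simplifying, T(i+1) = -(i + 1)(i^3 + 2i^2 - 4i - 7) = -(i+1)((i+1)^3 - (i+1)^2 - 5(i+1) - 2),
which is the closed form with m = i+1.
By induction, the statement is established for all m ≥ 1.

T(m) = -m(m^3 - m^2 - 5m - 2)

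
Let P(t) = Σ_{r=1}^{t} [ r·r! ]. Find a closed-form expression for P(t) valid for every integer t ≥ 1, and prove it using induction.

P(t) = (t + 1)! - 1

We claim P(t) = (t + 1)! - 1 for all t ≥ 1.
Base case (t = 1): P(1) = 1, and the closed form gives 1. They agree.
Suppose the result is true for t = r, so P(r) = (r + 1)! - 1.
Then P(r+1) = P(r) + ((r + 1)(r + 1)!) = ((r + 1)! - 1) + ((r + 1)(r + 1)!).
Simplifying, P(r+1) = ((r+1) + 1)! - 1,
which is the closed form with t = r+1.
Hence, by induction on t, the claim holds for every t ≥ 1.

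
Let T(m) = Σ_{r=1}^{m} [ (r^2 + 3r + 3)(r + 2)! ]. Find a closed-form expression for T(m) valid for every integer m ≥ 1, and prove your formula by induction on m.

T(m) = (m + 1)(m + 3)! - 6

We claim T(m) = (m + 1)(m + 3)! - 6 for all m ≥ 1.
When m = 1: T(1) = 42, and the closed form gives 42. They agree.
Inductive step: assume the claim holds for m = r, so T(r) = (r + 1)(r + 3)! - 6.
Then T(r+1) = T(r) + ((r^2 + 5r + 7)(r + 3)!) = ((r + 1)(r + 3)! - 6) + ((r^2 + 5r + 7)(r + 3)!).
Simplifying, T(r+1) = ((r+1) + 1)((r+1) + 3)! - 6,
which is the closed form with m = r+1.
Hence, by induction on m, the claim holds for every m ≥ 1.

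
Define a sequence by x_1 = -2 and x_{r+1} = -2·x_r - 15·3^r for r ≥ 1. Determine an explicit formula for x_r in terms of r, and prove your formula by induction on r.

Computing the first terms: x_1 = -2, x_2 = -41, x_3 = -53. This suggests x_r = 7(-2)^(r - 1) - 3^(r + 1).
For the base case r = 1: the formula gives -2 = -2 = x_1.
Inductive step: suppose the statement holds for some j ≥ 1, so x_j = 7(-2)^(j - 1) - 3^(j + 1).
Then x_{j+1} = -2·x_j - 15·3^j = -2·(7(-2)^(j - 1) - 3^(j + 1)) - 15·3^j = 7(-2)^j - 3^(j + 2) = 7(-2)^((j+1) - 1) - 3^((j+1) + 1),
which is the claimed formula at r = j+1.
By the principle of mathematical induction, the result holds for all r ≥ 1.

x_r = 7(-2)^(r - 1) - 3^(r + 1)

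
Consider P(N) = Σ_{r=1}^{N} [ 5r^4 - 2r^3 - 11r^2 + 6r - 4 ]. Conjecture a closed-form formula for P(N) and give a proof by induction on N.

P(N) = N(N^4 + 2N^3 - 3N^2 - 3N - 3)

We claim P(N) = N(N^4 + 2N^3 - 3N^2 - 3N - 3) for all N ≥ 1.
When N = 1: P(1) = -6, and the closed form gives -6. They agree.
Inductive step: assume the claim holds for N = r, so P(r) = r(r^4 + 2r^3 - 3r^2 - 3r - 3).
Then P(r+1) = P(r) + (5r^4 + 18r^3 + 13r^2 - 2r - 6) = (r(r^4 + 2r^3 - 3r^2 - 3r - 3)) + (5r^4 + 18r^3 + 13r^2 - 2r - 6).
Simplifying, P(r+1) = (r + 1)(r^4 + 6r^3 + 9r^2 + r - 6) = (r+1)((r+1)^4 + 2(r+1)^3 - 3(r+1)^2 - 3(r+1) - 3),
which is the closed form with N = r+1.
By the principle of mathematical induction, the result holds for all N ≥ 1.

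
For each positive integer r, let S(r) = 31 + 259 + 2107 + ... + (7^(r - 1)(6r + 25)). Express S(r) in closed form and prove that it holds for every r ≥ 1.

S(r) = 7^r(r + 4) - 4

We claim S(r) = 7^r(r + 4) - 4 for all r ≥ 1.
Base step (r = 1): S(1) = 31, and the closed form gives 31. They agree.
Suppose the result is true for r = k, so S(k) = 7^k(k + 4) - 4.
Then S(k+1) = S(k) + (7^k(6k + 31)) = (7^k(k + 4) - 4) + (7^k(6k + 31)).
Simplifying, S(k+1) = 7·7^k·k + 35·7^k - 4 = 7^(k+1)((k+1) + 4) - 4,
which is the closed form with r = k+1.
By the principle of mathematical induction, the result holds for all r ≥ 1.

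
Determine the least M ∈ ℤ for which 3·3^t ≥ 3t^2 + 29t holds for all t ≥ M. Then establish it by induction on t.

At t = 3: 81 < 114, so the inequality fails and M ≥ 4. We prove 3·3^t ≥ 3t^2 + 29t for all t ≥ 4.
Base step (t = 4): 3·3^t = 243 and 3t^2 + 29t = 164, so 243 ≥ 164.
Suppose the result is true for t = k, so 3·3^k ≥ 3k^2 + 29k.
Then 3·3^(k + 1) = 3·(3·3^k) ≥ 3·(3k^2 + 29k).
Also, for k ≥ 4 we have 3·(3k^2 + 29k) ≥ 3(k+1)^2 + 29(k+1), since 3·(3k^2 + 29k) − (3(k+1)^2 + 29(k+1)) = 6k^2 + 52k - 32, which is nonnegative for all k ≥ 4.
Combining, 3·3^(k + 1) ≥ 3(k+1)^2 + 29(k+1).
Hence, by induction on t, the claim holds for every t ≥ 4.
Hence the smallest such M is 4.

M = 4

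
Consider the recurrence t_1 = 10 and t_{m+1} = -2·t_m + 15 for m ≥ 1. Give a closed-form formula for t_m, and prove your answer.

t_m = 5(-2)^(m - 1) + 5

Computing the first terms: t_1 = 10, t_2 = -5, t_3 = 25. This suggests t_m = 5(-2)^(m - 1) + 5.
For the base case m = 1: the formula gives 10 = 10 = t_1.
Inductive step: assume the claim holds for m = j, so t_j = 5(-2)^(j - 1) + 5.
Then t_{j+1} = -2·t_j + 15 = -2·(5(-2)^(j - 1) + 5) + 15 = 5(-2)^j + 5 = 5(-2)^((j+1) - 1) + 5,
which is the claimed formula at m = j+1.
Hence, by induction on m, the claim holds for every m ≥ 1.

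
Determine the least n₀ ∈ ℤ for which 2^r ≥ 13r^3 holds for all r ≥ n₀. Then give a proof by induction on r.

At r = 15: 32768 < 43875, so the inequality fails and n₀ ≥ 16. We prove 2^r ≥ 13r^3 for all r ≥ 16.
For the base case r = 16: 2^r = 65536 and 13r^3 = 53248, so 65536 ≥ 53248.
Inductive step: suppose the statement holds for some k ≥ 16, so 2^k ≥ 13k^3.
Then 2^(k + 1) = 2·(2^k) ≥ 2·(13k^3).
Also, for k ≥ 16 we have 2·(13k^3) ≥ 13(k+1)^3, since 2 ≥ (1 + 1/k)^3 for all k ≥ 16.
Combining, 2^(k + 1) ≥ 13(k+1)^3.
Hence, by induction on r, the claim holds for every r ≥ 16.
Hence the smallest such n₀ is 16.

n₀ = 16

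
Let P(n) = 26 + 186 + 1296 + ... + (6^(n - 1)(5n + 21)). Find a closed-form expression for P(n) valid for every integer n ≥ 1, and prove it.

We claim P(n) = 6^n(n + 4) - 4 for all n ≥ 1.
Base step (n = 1): P(1) = 26, and the closed form gives 26. They agree.
For the inductive step, assume it holds for an arbitrary i ≥ 1, so P(i) = 6^i(i + 4) - 4.
Then P(i+1) = P(i) + (6^i(5i + 26)) = (6^i(i + 4) - 4) + (6^i(5i + 26)).
Simplifying, P(i+1) = 6·6^i·i + 30·6^i - 4 = 6^(i+1)((i+1) + 4) - 4,
which is the closed form with n = i+1.
This completes the induction.

P(n) = 6^n(n + 4) - 4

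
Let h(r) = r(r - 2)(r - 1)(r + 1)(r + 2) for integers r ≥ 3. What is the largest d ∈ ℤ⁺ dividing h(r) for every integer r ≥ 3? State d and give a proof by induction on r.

d = 120

Computing the first values: h(3) = 120 and h(4) = 720; gcd(120, 720) = 120, so d ≤ 120.
We prove 120 | r(r - 2)(r - 1)(r + 1)(r + 2) for all r ≥ 3 by induction on r.
For the base case r = 3: h(3) = 120 = 120·(1), so 120 | h(3).
For the inductive step, assume it holds for an arbitrary j ≥ 3, i.e. 120 | h(j). Then
h(j+1) − h(j) = (j-1)·j·(j+1)·(j+2)·(j+3) − (j-2)·(j-1)·j·(j+1)·(j+2) = (j-1)·j·(j+1)·(j+2)·[(j+3) − (j-2)] = 5·(j-1)·j·(j+1)·(j+2). The product of 4 consecutive integers is divisible by (4)! = 24, so h(j+1) − h(j) is divisible by 5·24 = 120. By the inductive hypothesis 120 | h(j), hence 120 | h(j+1).
By induction, the statement is established for all r ≥ 3.
Therefore the largest such d is 120.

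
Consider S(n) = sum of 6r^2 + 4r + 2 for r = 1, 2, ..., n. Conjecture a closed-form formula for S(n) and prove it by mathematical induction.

S(n) = n(2n^2 + 5n + 5)

We claim S(n) = n(2n^2 + 5n + 5) for all n ≥ 1.
Base case (n = 1): S(1) = 12, and the closed form gives 12. They agree.
Inductive step: suppose the statement holds for some r ≥ 1, so S(r) = r(2r^2 + 5r + 5).
Then S(r+1) = S(r) + (6r^2 + 16r + 12) = (r(2r^2 + 5r + 5)) + (6r^2 + 16r + 12).
Simplifying, S(r+1) = (r + 1)(2r^2 + 9r + 12) = (r+1)(2(r+1)^2 + 5(r+1) + 5),
which is the closed form with n = r+1.
By the principle of mathematical induction, the result holds for all n ≥ 1.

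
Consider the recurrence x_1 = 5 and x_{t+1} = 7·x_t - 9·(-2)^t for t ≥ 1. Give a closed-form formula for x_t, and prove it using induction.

x_t = (-2)^t + 7^t

Computing the first terms: x_1 = 5, x_2 = 53, x_3 = 335. This suggests x_t = (-2)^t + 7^t.
Base case (t = 1): the formula gives 5 = 5 = x_1.
For the inductive step, assume it holds for an arbitrary j ≥ 1, so x_j = (-2)^j + 7^j.
Then x_{j+1} = 7·x_j - 9·(-2)^j = 7·((-2)^j + 7^j) - 9·(-2)^j = (-2)^(j + 1) + 7^(j + 1),
which is the claimed formula at t = j+1.
By induction, the statement is established for all t ≥ 1.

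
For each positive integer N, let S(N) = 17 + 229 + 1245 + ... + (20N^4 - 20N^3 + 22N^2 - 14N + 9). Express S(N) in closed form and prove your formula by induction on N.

We claim S(N) = N(4N^4 + 5N^3 + 4N^2 - N + 5) for all N ≥ 1.
For the base case N = 1: S(1) = 17, and the closed form gives 17. They agree.
For the inductive step, assume it holds for an arbitrary j ≥ 1, so S(j) = j(4j^4 + 5j^3 + 4j^2 - j + 5).
Then S(j+1) = S(j) + (20j^4 + 60j^3 + 82j^2 + 50j + 17) = (j(4j^4 + 5j^3 + 4j^2 - j + 5)) + (20j^4 + 60j^3 + 82j^2 + 50j + 17).
Simplifying, S(j+1) = (j + 1)(4j^4 + 21j^3 + 43j^2 + 38j + 17) = (j+1)(4(j+1)^4 + 5(j+1)^3 + 4(j+1)^2 - (j+1) + 5),
which is the closed form with N = j+1.
By the principle of mathematical induction, the result holds for all N ≥ 1.

S(N) = N(4N^4 + 5N^3 + 4N^2 - N + 5)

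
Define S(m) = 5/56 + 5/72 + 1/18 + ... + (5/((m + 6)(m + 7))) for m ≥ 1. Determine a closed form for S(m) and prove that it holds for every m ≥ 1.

We claim S(m) = 5m/(7(m + 7)) for all m ≥ 1.
Base step (m = 1): S(1) = 5/56, and the closed form gives 5/56. They agree.
Suppose the result is true for m = r, so S(r) = 5r/(7(r + 7)).
Then S(r+1) = S(r) + (5/((r + 7)(r + 8))) = (5r/(7(r + 7))) + (5/((r + 7)(r + 8))).
Simplifying, S(r+1) = 5(r + 1)/(7(r + 8)) = 5(r+1)/(7((r+1) + 7)),
which is the closed form with m = r+1.
By induction, the statement is established for all m ≥ 1.

S(m) = 5m/(7(m + 7))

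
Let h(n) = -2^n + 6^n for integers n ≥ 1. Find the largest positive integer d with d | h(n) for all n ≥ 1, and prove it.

d = 4

Computing the first values: h(1) = 4 and h(2) = 32; gcd(4, 32) = 4, so d ≤ 4.
We prove 4 | -2^n + 6^n for all n ≥ 1 by induction on n.
For the base case n = 1: h(1) = 4 = 4·(1), so 4 | h(1).
Inductive step: assume the claim holds for n = i, i.e. 4 | h(i). Then
6^{i+1} − 2^{i+1} = 6·6^i − 2·2^i = 6·(6^i − 2^i) + (4)·2^i. The first term is divisible by 4 by the inductive hypothesis, and the second term (4)·2^i is divisible by 4 since 4 | 4. Hence 4 | h(i+1).
Hence, by induction on n, the claim holds for every n ≥ 1.
Therefore the largest such d is 4.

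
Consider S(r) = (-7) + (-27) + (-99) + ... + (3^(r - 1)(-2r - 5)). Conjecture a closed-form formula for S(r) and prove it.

We claim S(r) = -3^r(r + 2) + 2 for all r ≥ 1.
Base step (r = 1): S(1) = -7, and the closed form gives -7. They agree.
For the inductive step, assume it holds for an arbitrary k ≥ 1, so S(k) = -3^k(k + 2) + 2.
Then S(k+1) = S(k) + (3^k(-2k - 7)) = (-3^k(k + 2) + 2) + (3^k(-2k - 7)).
Simplifying, S(k+1) = -3^(k + 1)k - 3^(k + 2) + 2 = -3^(k+1)((k+1) + 2) + 2,
which is the closed form with r = k+1.
Hence, by induction on r, the claim holds for every r ≥ 1.

S(r) = -3^r(r + 2) + 2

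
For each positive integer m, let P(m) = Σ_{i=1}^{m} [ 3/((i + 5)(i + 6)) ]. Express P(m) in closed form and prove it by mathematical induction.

We claim P(m) = m/(2(m + 6)) for all m ≥ 1.
When m = 1: P(1) = 1/14, and the closed form gives 1/14. They agree.
Inductive step: suppose the statement holds for some i ≥ 1, so P(i) = i/(2(i + 6)).
Then P(i+1) = P(i) + (3/((i + 6)(i + 7))) = (i/(2(i + 6))) + (3/((i + 6)(i + 7))).
Simplifying, P(i+1) = (i + 1)/(2(i + 7)) = (i+1)/(2((i+1) + 6)),
which is the closed form with m = i+1.
Hence, by induction on m, the claim holds for every m ≥ 1.

P(m) = m/(2(m + 6))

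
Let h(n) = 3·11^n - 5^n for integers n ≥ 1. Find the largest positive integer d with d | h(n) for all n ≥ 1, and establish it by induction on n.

Computing the first values: h(1) = 28 and h(2) = 338; gcd(28, 338) = 2, so d ≤ 2.
We prove 2 | 3·11^n - 5^n for all n ≥ 1 by induction on n.
When n = 1: h(1) = 28 = 2·(14), so 2 | h(1).
For the inductive step, assume it holds for an arbitrary m ≥ 1, i.e. 2 | h(m). Then
h(m+1) − 11·h(m) = (3·11^(m+1) - 5^(m+1)) − 11·(3·11^m - 5^m) = (-1)·5^m·(5 − 11) = (6)·5^m. Since 2 | h(m) by the inductive hypothesis, 2 | 11·h(m); and 2 | 6 since 6 = 2·3. Therefore 2 | h(m+1).
This completes the induction.
Therefore the largest such d is 2.

d = 2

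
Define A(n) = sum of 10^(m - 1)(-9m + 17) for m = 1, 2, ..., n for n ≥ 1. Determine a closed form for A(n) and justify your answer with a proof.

A(n) = 10^n(-n + 2) - 2

We claim A(n) = 10^n(-n + 2) - 2 for all n ≥ 1.
Base case (n = 1): A(1) = 8, and the closed form gives 8. They agree.
Inductive step: assume the claim holds for n = m, so A(m) = 10^m(-m + 2) - 2.
Then A(m+1) = A(m) + (10^m(-9m + 8)) = (10^m(-m + 2) - 2) + (10^m(-9m + 8)).
Simplifying, A(m+1) = -10·10^m·m + 10·10^m - 2 = 10^(m+1)(-(m+1) + 2) - 2,
which is the closed form with n = m+1.
Hence, by induction on n, the claim holds for every n ≥ 1.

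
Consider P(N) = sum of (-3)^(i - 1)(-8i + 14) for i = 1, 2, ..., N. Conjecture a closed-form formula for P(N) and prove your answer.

P(N) = (-3)^N(2N - 3) + 3

We claim P(N) = (-3)^N(2N - 3) + 3 for all N ≥ 1.
For the base case N = 1: P(1) = 6, and the closed form gives 6. They agree.
Suppose the result is true for N = i, so P(i) = (-3)^i(2i - 3) + 3.
Then P(i+1) = P(i) + ((-3)^i(-8i + 6)) = ((-3)^i(2i - 3) + 3) + ((-3)^i(-8i + 6)).
Simplifying, P(i+1) = -6(-3)^i·i + 3(-3)^i + 3 = (-3)^(i+1)(2(i+1) - 3) + 3,
which is the closed form with N = i+1.
By induction, the statement is established for all N ≥ 1.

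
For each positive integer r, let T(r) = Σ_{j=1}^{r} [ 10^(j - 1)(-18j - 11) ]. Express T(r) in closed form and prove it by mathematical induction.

We claim T(r) = -10^r(2r + 1) + 1 for all r ≥ 1.
Base step (r = 1): T(1) = -29, and the closed form gives -29. They agree.
Suppose the result is true for r = j, so T(j) = -10^j(2j + 1) + 1.
Then T(j+1) = T(j) + (10^j(-18j - 29)) = (-10^j(2j + 1) + 1) + (10^j(-18j - 29)).
Simplifying, T(j+1) = -20·10^j·j - 30·10^j + 1 = -10^(j+1)(2(j+1) + 1) + 1,
which is the closed form with r = j+1.
This completes the induction.

T(r) = -10^r(2r + 1) + 1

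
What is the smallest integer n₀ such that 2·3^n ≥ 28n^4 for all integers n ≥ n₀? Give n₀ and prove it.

At n = 11: 354294 < 409948, so the inequality fails and n₀ ≥ 12. We prove 2·3^n ≥ 28n^4 for all n ≥ 12.
Base case (n = 12): 2·3^n = 1062882 and 28n^4 = 580608, so 1062882 ≥ 580608.
Suppose the result is true for n = j, so 2·3^j ≥ 28j^4.
Then 2·3^(j + 1) = 3·(2·3^j) ≥ 3·(28j^4).
Also, for j ≥ 12 we have 3·(28j^4) ≥ 28(j+1)^4, since 3 ≥ (1 + 1/j)^4 for all j ≥ 12.
Combining, 2·3^(j + 1) ≥ 28(j+1)^4.
By induction, the statement is established for all n ≥ 12.
Hence the smallest such n₀ is 12.

n₀ = 12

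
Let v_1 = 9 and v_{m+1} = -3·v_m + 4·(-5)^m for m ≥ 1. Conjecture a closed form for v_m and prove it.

v_m = -(-3)^(m - 1) - 2(-5)^m

Computing the first terms: v_1 = 9, v_2 = -47, v_3 = 241. This suggests v_m = -(-3)^(m - 1) - 2(-5)^m.
For the base case m = 1: the formula gives 9 = 9 = v_1.
Inductive step: assume the claim holds for m = i, so v_i = -(-3)^(i - 1) - 2(-5)^i.
Then v_{i+1} = -3·v_i + 4·(-5)^i = -3·(-(-3)^(i - 1) - 2(-5)^i) + 4·(-5)^i = -(-3)^i - 2(-5)^(i + 1) = -(-3)^((i+1) - 1) - 2(-5)^(i+1),
which is the claimed formula at m = i+1.
By induction, the statement is established for all m ≥ 1.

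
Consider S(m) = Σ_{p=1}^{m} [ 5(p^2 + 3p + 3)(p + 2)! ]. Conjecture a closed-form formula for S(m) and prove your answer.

We claim S(m) = (5m + 5)(m + 3)! - 30 for all m ≥ 1.
For the base case m = 1: S(1) = 210, and the closed form gives 210. They agree.
Inductive step: assume the claim holds for m = p, so S(p) = (5p + 5)(p + 3)! - 30.
Then S(p+1) = S(p) + (5(p^2 + 5p + 7)(p + 3)!) = ((5p + 5)(p + 3)! - 30) + (5(p^2 + 5p + 7)(p + 3)!).
Simplifying, S(p+1) = (5(p+1) + 5)((p+1) + 3)! - 30,
which is the closed form with m = p+1.
This completes the induction.

S(m) = (5m + 5)(m + 3)! - 30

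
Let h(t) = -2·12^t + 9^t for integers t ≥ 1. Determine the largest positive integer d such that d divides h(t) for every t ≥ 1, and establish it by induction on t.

d = 3

Computing the first values: h(1) = -15 and h(2) = -207; gcd(-15, -207) = 3, so d ≤ 3.
We prove 3 | -2·12^t + 9^t for all t ≥ 1 by induction on t.
Base step (t = 1): h(1) = -15 = 3·(-5), so 3 | h(1).
Inductive step: assume the claim holds for t = p, i.e. 3 | h(p). Then
h(p+1) − 12·h(p) = (-2·12^(p+1) + 9^(p+1)) − 12·(-2·12^p + 9^p) = (1)·9^p·(9 − 12) = (-3)·9^p. Since 3 | h(p) by the inductive hypothesis, 3 | 12·h(p); and 3 | -3 since -3 = 3·-1. Therefore 3 | h(p+1).
Hence, by induction on t, the claim holds for every t ≥ 1.
Therefore the largest such d is 3.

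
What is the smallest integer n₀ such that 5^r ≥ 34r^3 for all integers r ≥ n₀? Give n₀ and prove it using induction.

At r = 5: 3125 < 4250, so the inequality fails and n₀ ≥ 6. We prove 5^r ≥ 34r^3 for all r ≥ 6.
When r = 6: 5^r = 15625 and 34r^3 = 7344, so 15625 ≥ 7344.
Inductive step: assume the claim holds for r = m, so 5^m ≥ 34m^3.
Then 5^(m + 1) = 5·(5^m) ≥ 5·(34m^3).
Also, for m ≥ 6 we have 5·(34m^3) ≥ 34(m+1)^3, since 5 ≥ (1 + 1/m)^3 for all m ≥ 6.
Combining, 5^(m + 1) ≥ 34(m+1)^3.
This completes the induction.
Hence the smallest such n₀ is 6.

n₀ = 6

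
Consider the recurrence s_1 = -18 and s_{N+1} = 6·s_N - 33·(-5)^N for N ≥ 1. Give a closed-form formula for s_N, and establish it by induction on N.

Computing the first terms: s_1 = -18, s_2 = 57, s_3 = -483. This suggests s_N = 3(-5)^N - 3·6^(N - 1).
Base case (N = 1): the formula gives -18 = -18 = s_1.
Inductive step: suppose the statement holds for some k ≥ 1, so s_k = 3(-5)^k - 3·6^(k - 1).
Then s_{k+1} = 6·s_k - 33·(-5)^k = 6·(3(-5)^k - 3·6^(k - 1)) - 33·(-5)^k = 3(-5)^(k + 1) - 3·6^k = 3(-5)^(k+1) - 3·6^((k+1) - 1),
which is the claimed formula at N = k+1.
Hence, by induction on N, the claim holds for every N ≥ 1.

s_N = 3(-5)^N - 3·6^(N - 1)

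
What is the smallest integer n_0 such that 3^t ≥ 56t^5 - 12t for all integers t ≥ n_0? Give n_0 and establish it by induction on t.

n_0 = 17

At t = 16: 43046721 < 58720064, so the inequality fails and n_0 ≥ 17. We prove 3^t ≥ 56t^5 - 12t for all t ≥ 17.
When t = 17: 3^t = 129140163 and 56t^5 - 12t = 79511788, so 129140163 ≥ 79511788.
For the inductive step, assume it holds for an arbitrary k ≥ 17, so 3^k ≥ 56k^5 - 12k.
Then 3^(k + 1) = 3·(3^k) ≥ 3·(56k^5 - 12k).
Also, for k ≥ 17 we have 3·(56k^5 - 12k) ≥ 56(k+1)^5 - 12(k+1), since 3·(56k^5 - 12k) − (56(k+1)^5 - 12(k+1)) = 112k^5 - 280k^4 - 560k^3 - 560k^2 - 304k - 44, which is nonnegative for all k ≥ 17.
Combining, 3^(k + 1) ≥ 56(k+1)^5 - 12(k+1).
Hence, by induction on t, the claim holds for every t ≥ 17.
Hence the smallest such n_0 is 17.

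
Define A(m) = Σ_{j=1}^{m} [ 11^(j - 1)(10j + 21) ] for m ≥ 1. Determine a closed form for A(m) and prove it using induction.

A(m) = 11^m(m + 2) - 2

We claim A(m) = 11^m(m + 2) - 2 for all m ≥ 1.
Base case (m = 1): A(1) = 31, and the closed form gives 31. They agree.
For the inductive step, assume it holds for an arbitrary j ≥ 1, so A(j) = 11^j(j + 2) - 2.
Then A(j+1) = A(j) + (11^j(10j + 31)) = (11^j(j + 2) - 2) + (11^j(10j + 31)).
Simplifying, A(j+1) = 11·11^j·j + 33·11^j - 2 = 11^(j+1)((j+1) + 2) - 2,
which is the closed form with m = j+1.
This completes the induction.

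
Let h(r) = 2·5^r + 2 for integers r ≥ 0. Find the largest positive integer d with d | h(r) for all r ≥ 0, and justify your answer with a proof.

Computing the first values: h(0) = 4 and h(1) = 12; gcd(4, 12) = 4, so d ≤ 4.
We prove 4 | 2·5^r + 2 for all r ≥ 0 by induction on r.
For the base case r = 0: h(0) = 4 = 4·(1), so 4 | h(0).
For the inductive step, assume it holds for an arbitrary j ≥ 0, i.e. 4 | h(j). Then
h(j+1) = 2·5^(j+1) + 2 = 5·(2·5^j + 2) - 8 = 5·h(j) - 8. The first term is divisible by 4 by the inductive hypothesis, and -8 is divisible by 4. Hence 4 | h(j+1).
Hence, by induction on r, the claim holds for every r ≥ 0.
Therefore the largest such d is 4.

d = 4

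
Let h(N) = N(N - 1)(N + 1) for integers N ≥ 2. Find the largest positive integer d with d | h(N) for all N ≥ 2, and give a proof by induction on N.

Computing the first values: h(2) = 6 and h(3) = 24; gcd(6, 24) = 6, so d ≤ 6.
We prove 6 | N(N - 1)(N + 1) for all N ≥ 2 by induction on N.
Base step (N = 2): h(2) = 6 = 6·(1), so 6 | h(2).
Inductive step: suppose the statement holds for some j ≥ 2, i.e. 6 | h(j). Then
h(j+1) − h(j) = j·(j+1)·(j+2) − (j-1)·j·(j+1) = j·(j+1)·[(j+2) − (j-1)] = 3·j·(j+1). The product of 2 consecutive integers is divisible by (2)! = 2, so h(j+1) − h(j) is divisible by 3·2 = 6. By the inductive hypothesis 6 | h(j), hence 6 | h(j+1).
By induction, the statement is established for all N ≥ 2.
Therefore the largest such d is 6.

d = 6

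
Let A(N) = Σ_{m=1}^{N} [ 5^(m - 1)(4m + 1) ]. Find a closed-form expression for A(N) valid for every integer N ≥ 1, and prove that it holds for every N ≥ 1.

A(N) = 5^N·N

We claim A(N) = 5^N·N for all N ≥ 1.
When N = 1: A(1) = 5, and the closed form gives 5. They agree.
Inductive step: assume the claim holds for N = m, so A(m) = 5^m·m.
Then A(m+1) = A(m) + (5^m(4m + 5)) = (5^m·m) + (5^m(4m + 5)).
Simplifying, A(m+1) = 5^(m + 1)(m + 1) = 5^(m+1)·(m+1),
which is the closed form with N = m+1.
Hence, by induction on N, the claim holds for every N ≥ 1.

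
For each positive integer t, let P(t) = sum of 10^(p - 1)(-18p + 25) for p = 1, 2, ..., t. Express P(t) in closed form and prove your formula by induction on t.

We claim P(t) = 10^t(-2t + 3) - 3 for all t ≥ 1.
Base step (t = 1): P(1) = 7, and the closed form gives 7. They agree.
Inductive step: suppose the statement holds for some p ≥ 1, so P(p) = 10^p(-2p + 3) - 3.
Then P(p+1) = P(p) + (10^p(-18p + 7)) = (10^p(-2p + 3) - 3) + (10^p(-18p + 7)).
Simplifying, P(p+1) = -20·10^p·p + 10·10^p - 3 = 10^(p+1)(-2(p+1) + 3) - 3,
which is the closed form with t = p+1.
By induction, the statement is established for all t ≥ 1.

P(t) = 10^t(-2t + 3) - 3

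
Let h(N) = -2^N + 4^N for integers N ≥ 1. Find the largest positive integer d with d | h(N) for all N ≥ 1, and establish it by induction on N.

d = 2

Computing the first values: h(1) = 2 and h(2) = 12; gcd(2, 12) = 2, so d ≤ 2.
We prove 2 | -2^N + 4^N for all N ≥ 1 by induction on N.
For the base case N = 1: h(1) = 2 = 2·(1), so 2 | h(1).
Inductive step: assume the claim holds for N = r, i.e. 2 | h(r). Then
4^{r+1} − 2^{r+1} = 4·4^r − 2·2^r = 4·(4^r − 2^r) + (2)·2^r. The first term is divisible by 2 by the inductive hypothesis, and the second term (2)·2^r is divisible by 2 since 2 | 2. Hence 2 | h(r+1).
By induction, the statement is established for all N ≥ 1.
Therefore the largest such d is 2.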